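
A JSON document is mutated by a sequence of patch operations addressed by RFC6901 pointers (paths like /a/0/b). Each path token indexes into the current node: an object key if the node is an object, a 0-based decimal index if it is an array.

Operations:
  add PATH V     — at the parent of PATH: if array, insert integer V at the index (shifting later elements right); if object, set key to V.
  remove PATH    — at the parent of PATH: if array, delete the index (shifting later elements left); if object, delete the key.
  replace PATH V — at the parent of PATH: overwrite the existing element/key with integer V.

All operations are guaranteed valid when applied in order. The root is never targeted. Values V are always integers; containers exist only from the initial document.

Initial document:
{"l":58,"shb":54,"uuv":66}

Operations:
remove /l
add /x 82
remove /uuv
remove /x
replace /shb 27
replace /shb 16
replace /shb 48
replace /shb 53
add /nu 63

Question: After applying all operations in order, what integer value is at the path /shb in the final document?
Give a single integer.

Answer: 53

Derivation:
After op 1 (remove /l): {"shb":54,"uuv":66}
After op 2 (add /x 82): {"shb":54,"uuv":66,"x":82}
After op 3 (remove /uuv): {"shb":54,"x":82}
After op 4 (remove /x): {"shb":54}
After op 5 (replace /shb 27): {"shb":27}
After op 6 (replace /shb 16): {"shb":16}
After op 7 (replace /shb 48): {"shb":48}
After op 8 (replace /shb 53): {"shb":53}
After op 9 (add /nu 63): {"nu":63,"shb":53}
Value at /shb: 53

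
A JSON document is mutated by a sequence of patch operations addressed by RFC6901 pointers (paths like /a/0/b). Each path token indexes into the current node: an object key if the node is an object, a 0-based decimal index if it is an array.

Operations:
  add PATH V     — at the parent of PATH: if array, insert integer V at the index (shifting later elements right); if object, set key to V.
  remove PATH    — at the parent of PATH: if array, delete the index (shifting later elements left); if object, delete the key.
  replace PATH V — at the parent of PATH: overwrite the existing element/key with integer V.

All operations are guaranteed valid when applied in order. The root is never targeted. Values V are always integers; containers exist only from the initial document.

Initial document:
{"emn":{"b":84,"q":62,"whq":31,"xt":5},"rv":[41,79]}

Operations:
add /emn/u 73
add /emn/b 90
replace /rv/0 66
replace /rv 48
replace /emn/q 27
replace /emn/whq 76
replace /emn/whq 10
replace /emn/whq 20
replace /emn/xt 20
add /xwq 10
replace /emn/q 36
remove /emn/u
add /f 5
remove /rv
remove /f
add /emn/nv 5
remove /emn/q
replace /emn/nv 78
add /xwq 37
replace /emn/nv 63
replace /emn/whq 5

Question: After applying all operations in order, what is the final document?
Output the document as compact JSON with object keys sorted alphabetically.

Answer: {"emn":{"b":90,"nv":63,"whq":5,"xt":20},"xwq":37}

Derivation:
After op 1 (add /emn/u 73): {"emn":{"b":84,"q":62,"u":73,"whq":31,"xt":5},"rv":[41,79]}
After op 2 (add /emn/b 90): {"emn":{"b":90,"q":62,"u":73,"whq":31,"xt":5},"rv":[41,79]}
After op 3 (replace /rv/0 66): {"emn":{"b":90,"q":62,"u":73,"whq":31,"xt":5},"rv":[66,79]}
After op 4 (replace /rv 48): {"emn":{"b":90,"q":62,"u":73,"whq":31,"xt":5},"rv":48}
After op 5 (replace /emn/q 27): {"emn":{"b":90,"q":27,"u":73,"whq":31,"xt":5},"rv":48}
After op 6 (replace /emn/whq 76): {"emn":{"b":90,"q":27,"u":73,"whq":76,"xt":5},"rv":48}
After op 7 (replace /emn/whq 10): {"emn":{"b":90,"q":27,"u":73,"whq":10,"xt":5},"rv":48}
After op 8 (replace /emn/whq 20): {"emn":{"b":90,"q":27,"u":73,"whq":20,"xt":5},"rv":48}
After op 9 (replace /emn/xt 20): {"emn":{"b":90,"q":27,"u":73,"whq":20,"xt":20},"rv":48}
After op 10 (add /xwq 10): {"emn":{"b":90,"q":27,"u":73,"whq":20,"xt":20},"rv":48,"xwq":10}
After op 11 (replace /emn/q 36): {"emn":{"b":90,"q":36,"u":73,"whq":20,"xt":20},"rv":48,"xwq":10}
After op 12 (remove /emn/u): {"emn":{"b":90,"q":36,"whq":20,"xt":20},"rv":48,"xwq":10}
After op 13 (add /f 5): {"emn":{"b":90,"q":36,"whq":20,"xt":20},"f":5,"rv":48,"xwq":10}
After op 14 (remove /rv): {"emn":{"b":90,"q":36,"whq":20,"xt":20},"f":5,"xwq":10}
After op 15 (remove /f): {"emn":{"b":90,"q":36,"whq":20,"xt":20},"xwq":10}
After op 16 (add /emn/nv 5): {"emn":{"b":90,"nv":5,"q":36,"whq":20,"xt":20},"xwq":10}
After op 17 (remove /emn/q): {"emn":{"b":90,"nv":5,"whq":20,"xt":20},"xwq":10}
After op 18 (replace /emn/nv 78): {"emn":{"b":90,"nv":78,"whq":20,"xt":20},"xwq":10}
After op 19 (add /xwq 37): {"emn":{"b":90,"nv":78,"whq":20,"xt":20},"xwq":37}
After op 20 (replace /emn/nv 63): {"emn":{"b":90,"nv":63,"whq":20,"xt":20},"xwq":37}
After op 21 (replace /emn/whq 5): {"emn":{"b":90,"nv":63,"whq":5,"xt":20},"xwq":37}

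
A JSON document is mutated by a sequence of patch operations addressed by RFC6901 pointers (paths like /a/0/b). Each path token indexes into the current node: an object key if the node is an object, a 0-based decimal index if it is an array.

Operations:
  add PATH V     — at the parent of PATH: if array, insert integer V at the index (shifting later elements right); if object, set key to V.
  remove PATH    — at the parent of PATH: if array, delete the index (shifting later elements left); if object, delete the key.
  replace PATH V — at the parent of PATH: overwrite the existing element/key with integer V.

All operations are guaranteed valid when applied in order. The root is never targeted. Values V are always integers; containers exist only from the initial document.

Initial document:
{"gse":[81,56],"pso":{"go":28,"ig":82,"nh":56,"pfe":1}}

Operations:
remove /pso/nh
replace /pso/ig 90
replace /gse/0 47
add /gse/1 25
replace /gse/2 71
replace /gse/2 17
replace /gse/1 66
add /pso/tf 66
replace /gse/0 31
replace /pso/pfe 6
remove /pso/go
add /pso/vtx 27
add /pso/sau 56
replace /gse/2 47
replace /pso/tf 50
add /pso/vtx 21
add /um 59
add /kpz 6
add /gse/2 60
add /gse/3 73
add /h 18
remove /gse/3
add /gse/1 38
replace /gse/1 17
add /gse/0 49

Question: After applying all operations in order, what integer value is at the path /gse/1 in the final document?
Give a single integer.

After op 1 (remove /pso/nh): {"gse":[81,56],"pso":{"go":28,"ig":82,"pfe":1}}
After op 2 (replace /pso/ig 90): {"gse":[81,56],"pso":{"go":28,"ig":90,"pfe":1}}
After op 3 (replace /gse/0 47): {"gse":[47,56],"pso":{"go":28,"ig":90,"pfe":1}}
After op 4 (add /gse/1 25): {"gse":[47,25,56],"pso":{"go":28,"ig":90,"pfe":1}}
After op 5 (replace /gse/2 71): {"gse":[47,25,71],"pso":{"go":28,"ig":90,"pfe":1}}
After op 6 (replace /gse/2 17): {"gse":[47,25,17],"pso":{"go":28,"ig":90,"pfe":1}}
After op 7 (replace /gse/1 66): {"gse":[47,66,17],"pso":{"go":28,"ig":90,"pfe":1}}
After op 8 (add /pso/tf 66): {"gse":[47,66,17],"pso":{"go":28,"ig":90,"pfe":1,"tf":66}}
After op 9 (replace /gse/0 31): {"gse":[31,66,17],"pso":{"go":28,"ig":90,"pfe":1,"tf":66}}
After op 10 (replace /pso/pfe 6): {"gse":[31,66,17],"pso":{"go":28,"ig":90,"pfe":6,"tf":66}}
After op 11 (remove /pso/go): {"gse":[31,66,17],"pso":{"ig":90,"pfe":6,"tf":66}}
After op 12 (add /pso/vtx 27): {"gse":[31,66,17],"pso":{"ig":90,"pfe":6,"tf":66,"vtx":27}}
After op 13 (add /pso/sau 56): {"gse":[31,66,17],"pso":{"ig":90,"pfe":6,"sau":56,"tf":66,"vtx":27}}
After op 14 (replace /gse/2 47): {"gse":[31,66,47],"pso":{"ig":90,"pfe":6,"sau":56,"tf":66,"vtx":27}}
After op 15 (replace /pso/tf 50): {"gse":[31,66,47],"pso":{"ig":90,"pfe":6,"sau":56,"tf":50,"vtx":27}}
After op 16 (add /pso/vtx 21): {"gse":[31,66,47],"pso":{"ig":90,"pfe":6,"sau":56,"tf":50,"vtx":21}}
After op 17 (add /um 59): {"gse":[31,66,47],"pso":{"ig":90,"pfe":6,"sau":56,"tf":50,"vtx":21},"um":59}
After op 18 (add /kpz 6): {"gse":[31,66,47],"kpz":6,"pso":{"ig":90,"pfe":6,"sau":56,"tf":50,"vtx":21},"um":59}
After op 19 (add /gse/2 60): {"gse":[31,66,60,47],"kpz":6,"pso":{"ig":90,"pfe":6,"sau":56,"tf":50,"vtx":21},"um":59}
After op 20 (add /gse/3 73): {"gse":[31,66,60,73,47],"kpz":6,"pso":{"ig":90,"pfe":6,"sau":56,"tf":50,"vtx":21},"um":59}
After op 21 (add /h 18): {"gse":[31,66,60,73,47],"h":18,"kpz":6,"pso":{"ig":90,"pfe":6,"sau":56,"tf":50,"vtx":21},"um":59}
After op 22 (remove /gse/3): {"gse":[31,66,60,47],"h":18,"kpz":6,"pso":{"ig":90,"pfe":6,"sau":56,"tf":50,"vtx":21},"um":59}
After op 23 (add /gse/1 38): {"gse":[31,38,66,60,47],"h":18,"kpz":6,"pso":{"ig":90,"pfe":6,"sau":56,"tf":50,"vtx":21},"um":59}
After op 24 (replace /gse/1 17): {"gse":[31,17,66,60,47],"h":18,"kpz":6,"pso":{"ig":90,"pfe":6,"sau":56,"tf":50,"vtx":21},"um":59}
After op 25 (add /gse/0 49): {"gse":[49,31,17,66,60,47],"h":18,"kpz":6,"pso":{"ig":90,"pfe":6,"sau":56,"tf":50,"vtx":21},"um":59}
Value at /gse/1: 31

Answer: 31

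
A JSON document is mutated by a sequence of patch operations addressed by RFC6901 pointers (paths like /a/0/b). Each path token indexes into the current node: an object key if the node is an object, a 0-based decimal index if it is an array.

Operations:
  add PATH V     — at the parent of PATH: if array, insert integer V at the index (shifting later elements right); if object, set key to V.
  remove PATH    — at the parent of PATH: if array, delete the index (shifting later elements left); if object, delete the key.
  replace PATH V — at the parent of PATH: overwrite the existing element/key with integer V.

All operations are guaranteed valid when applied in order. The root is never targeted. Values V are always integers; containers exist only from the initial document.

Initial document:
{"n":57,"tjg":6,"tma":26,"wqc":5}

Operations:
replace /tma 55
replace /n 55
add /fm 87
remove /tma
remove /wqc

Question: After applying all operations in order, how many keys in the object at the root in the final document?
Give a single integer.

Answer: 3

Derivation:
After op 1 (replace /tma 55): {"n":57,"tjg":6,"tma":55,"wqc":5}
After op 2 (replace /n 55): {"n":55,"tjg":6,"tma":55,"wqc":5}
After op 3 (add /fm 87): {"fm":87,"n":55,"tjg":6,"tma":55,"wqc":5}
After op 4 (remove /tma): {"fm":87,"n":55,"tjg":6,"wqc":5}
After op 5 (remove /wqc): {"fm":87,"n":55,"tjg":6}
Size at the root: 3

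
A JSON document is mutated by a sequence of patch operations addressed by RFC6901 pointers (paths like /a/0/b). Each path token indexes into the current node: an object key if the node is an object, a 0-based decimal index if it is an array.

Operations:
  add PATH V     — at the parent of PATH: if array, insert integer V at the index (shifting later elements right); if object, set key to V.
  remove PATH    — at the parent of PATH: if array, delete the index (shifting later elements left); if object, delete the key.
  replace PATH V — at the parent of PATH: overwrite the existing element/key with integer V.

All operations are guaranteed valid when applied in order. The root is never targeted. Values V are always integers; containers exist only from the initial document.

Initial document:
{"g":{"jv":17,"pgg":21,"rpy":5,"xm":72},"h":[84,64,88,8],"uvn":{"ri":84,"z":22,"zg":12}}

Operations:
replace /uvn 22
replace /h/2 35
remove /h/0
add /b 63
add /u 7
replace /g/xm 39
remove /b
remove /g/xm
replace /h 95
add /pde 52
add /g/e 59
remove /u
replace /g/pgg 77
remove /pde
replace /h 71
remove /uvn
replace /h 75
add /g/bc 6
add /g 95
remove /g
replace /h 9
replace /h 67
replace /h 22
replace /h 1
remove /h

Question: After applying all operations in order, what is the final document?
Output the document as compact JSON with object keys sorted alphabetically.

Answer: {}

Derivation:
After op 1 (replace /uvn 22): {"g":{"jv":17,"pgg":21,"rpy":5,"xm":72},"h":[84,64,88,8],"uvn":22}
After op 2 (replace /h/2 35): {"g":{"jv":17,"pgg":21,"rpy":5,"xm":72},"h":[84,64,35,8],"uvn":22}
After op 3 (remove /h/0): {"g":{"jv":17,"pgg":21,"rpy":5,"xm":72},"h":[64,35,8],"uvn":22}
After op 4 (add /b 63): {"b":63,"g":{"jv":17,"pgg":21,"rpy":5,"xm":72},"h":[64,35,8],"uvn":22}
After op 5 (add /u 7): {"b":63,"g":{"jv":17,"pgg":21,"rpy":5,"xm":72},"h":[64,35,8],"u":7,"uvn":22}
After op 6 (replace /g/xm 39): {"b":63,"g":{"jv":17,"pgg":21,"rpy":5,"xm":39},"h":[64,35,8],"u":7,"uvn":22}
After op 7 (remove /b): {"g":{"jv":17,"pgg":21,"rpy":5,"xm":39},"h":[64,35,8],"u":7,"uvn":22}
After op 8 (remove /g/xm): {"g":{"jv":17,"pgg":21,"rpy":5},"h":[64,35,8],"u":7,"uvn":22}
After op 9 (replace /h 95): {"g":{"jv":17,"pgg":21,"rpy":5},"h":95,"u":7,"uvn":22}
After op 10 (add /pde 52): {"g":{"jv":17,"pgg":21,"rpy":5},"h":95,"pde":52,"u":7,"uvn":22}
After op 11 (add /g/e 59): {"g":{"e":59,"jv":17,"pgg":21,"rpy":5},"h":95,"pde":52,"u":7,"uvn":22}
After op 12 (remove /u): {"g":{"e":59,"jv":17,"pgg":21,"rpy":5},"h":95,"pde":52,"uvn":22}
After op 13 (replace /g/pgg 77): {"g":{"e":59,"jv":17,"pgg":77,"rpy":5},"h":95,"pde":52,"uvn":22}
After op 14 (remove /pde): {"g":{"e":59,"jv":17,"pgg":77,"rpy":5},"h":95,"uvn":22}
After op 15 (replace /h 71): {"g":{"e":59,"jv":17,"pgg":77,"rpy":5},"h":71,"uvn":22}
After op 16 (remove /uvn): {"g":{"e":59,"jv":17,"pgg":77,"rpy":5},"h":71}
After op 17 (replace /h 75): {"g":{"e":59,"jv":17,"pgg":77,"rpy":5},"h":75}
After op 18 (add /g/bc 6): {"g":{"bc":6,"e":59,"jv":17,"pgg":77,"rpy":5},"h":75}
After op 19 (add /g 95): {"g":95,"h":75}
After op 20 (remove /g): {"h":75}
After op 21 (replace /h 9): {"h":9}
After op 22 (replace /h 67): {"h":67}
After op 23 (replace /h 22): {"h":22}
After op 24 (replace /h 1): {"h":1}
After op 25 (remove /h): {}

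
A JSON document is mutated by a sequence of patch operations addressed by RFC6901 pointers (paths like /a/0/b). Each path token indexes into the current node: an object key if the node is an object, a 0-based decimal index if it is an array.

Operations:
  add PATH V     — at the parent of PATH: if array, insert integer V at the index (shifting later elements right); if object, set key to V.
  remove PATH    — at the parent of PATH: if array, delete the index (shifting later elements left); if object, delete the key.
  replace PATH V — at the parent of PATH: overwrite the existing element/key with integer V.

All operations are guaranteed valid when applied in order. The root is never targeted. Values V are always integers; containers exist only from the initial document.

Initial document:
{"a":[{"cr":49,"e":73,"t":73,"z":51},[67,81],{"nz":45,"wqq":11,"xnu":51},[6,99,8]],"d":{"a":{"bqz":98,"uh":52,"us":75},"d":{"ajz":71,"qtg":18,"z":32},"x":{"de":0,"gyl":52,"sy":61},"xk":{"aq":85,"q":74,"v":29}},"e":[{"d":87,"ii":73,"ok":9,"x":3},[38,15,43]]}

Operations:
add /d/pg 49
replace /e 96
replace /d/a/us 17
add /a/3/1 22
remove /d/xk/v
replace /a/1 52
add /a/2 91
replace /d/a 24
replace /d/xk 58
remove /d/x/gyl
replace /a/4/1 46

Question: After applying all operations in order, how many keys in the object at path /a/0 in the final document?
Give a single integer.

Answer: 4

Derivation:
After op 1 (add /d/pg 49): {"a":[{"cr":49,"e":73,"t":73,"z":51},[67,81],{"nz":45,"wqq":11,"xnu":51},[6,99,8]],"d":{"a":{"bqz":98,"uh":52,"us":75},"d":{"ajz":71,"qtg":18,"z":32},"pg":49,"x":{"de":0,"gyl":52,"sy":61},"xk":{"aq":85,"q":74,"v":29}},"e":[{"d":87,"ii":73,"ok":9,"x":3},[38,15,43]]}
After op 2 (replace /e 96): {"a":[{"cr":49,"e":73,"t":73,"z":51},[67,81],{"nz":45,"wqq":11,"xnu":51},[6,99,8]],"d":{"a":{"bqz":98,"uh":52,"us":75},"d":{"ajz":71,"qtg":18,"z":32},"pg":49,"x":{"de":0,"gyl":52,"sy":61},"xk":{"aq":85,"q":74,"v":29}},"e":96}
After op 3 (replace /d/a/us 17): {"a":[{"cr":49,"e":73,"t":73,"z":51},[67,81],{"nz":45,"wqq":11,"xnu":51},[6,99,8]],"d":{"a":{"bqz":98,"uh":52,"us":17},"d":{"ajz":71,"qtg":18,"z":32},"pg":49,"x":{"de":0,"gyl":52,"sy":61},"xk":{"aq":85,"q":74,"v":29}},"e":96}
After op 4 (add /a/3/1 22): {"a":[{"cr":49,"e":73,"t":73,"z":51},[67,81],{"nz":45,"wqq":11,"xnu":51},[6,22,99,8]],"d":{"a":{"bqz":98,"uh":52,"us":17},"d":{"ajz":71,"qtg":18,"z":32},"pg":49,"x":{"de":0,"gyl":52,"sy":61},"xk":{"aq":85,"q":74,"v":29}},"e":96}
After op 5 (remove /d/xk/v): {"a":[{"cr":49,"e":73,"t":73,"z":51},[67,81],{"nz":45,"wqq":11,"xnu":51},[6,22,99,8]],"d":{"a":{"bqz":98,"uh":52,"us":17},"d":{"ajz":71,"qtg":18,"z":32},"pg":49,"x":{"de":0,"gyl":52,"sy":61},"xk":{"aq":85,"q":74}},"e":96}
After op 6 (replace /a/1 52): {"a":[{"cr":49,"e":73,"t":73,"z":51},52,{"nz":45,"wqq":11,"xnu":51},[6,22,99,8]],"d":{"a":{"bqz":98,"uh":52,"us":17},"d":{"ajz":71,"qtg":18,"z":32},"pg":49,"x":{"de":0,"gyl":52,"sy":61},"xk":{"aq":85,"q":74}},"e":96}
After op 7 (add /a/2 91): {"a":[{"cr":49,"e":73,"t":73,"z":51},52,91,{"nz":45,"wqq":11,"xnu":51},[6,22,99,8]],"d":{"a":{"bqz":98,"uh":52,"us":17},"d":{"ajz":71,"qtg":18,"z":32},"pg":49,"x":{"de":0,"gyl":52,"sy":61},"xk":{"aq":85,"q":74}},"e":96}
After op 8 (replace /d/a 24): {"a":[{"cr":49,"e":73,"t":73,"z":51},52,91,{"nz":45,"wqq":11,"xnu":51},[6,22,99,8]],"d":{"a":24,"d":{"ajz":71,"qtg":18,"z":32},"pg":49,"x":{"de":0,"gyl":52,"sy":61},"xk":{"aq":85,"q":74}},"e":96}
After op 9 (replace /d/xk 58): {"a":[{"cr":49,"e":73,"t":73,"z":51},52,91,{"nz":45,"wqq":11,"xnu":51},[6,22,99,8]],"d":{"a":24,"d":{"ajz":71,"qtg":18,"z":32},"pg":49,"x":{"de":0,"gyl":52,"sy":61},"xk":58},"e":96}
After op 10 (remove /d/x/gyl): {"a":[{"cr":49,"e":73,"t":73,"z":51},52,91,{"nz":45,"wqq":11,"xnu":51},[6,22,99,8]],"d":{"a":24,"d":{"ajz":71,"qtg":18,"z":32},"pg":49,"x":{"de":0,"sy":61},"xk":58},"e":96}
After op 11 (replace /a/4/1 46): {"a":[{"cr":49,"e":73,"t":73,"z":51},52,91,{"nz":45,"wqq":11,"xnu":51},[6,46,99,8]],"d":{"a":24,"d":{"ajz":71,"qtg":18,"z":32},"pg":49,"x":{"de":0,"sy":61},"xk":58},"e":96}
Size at path /a/0: 4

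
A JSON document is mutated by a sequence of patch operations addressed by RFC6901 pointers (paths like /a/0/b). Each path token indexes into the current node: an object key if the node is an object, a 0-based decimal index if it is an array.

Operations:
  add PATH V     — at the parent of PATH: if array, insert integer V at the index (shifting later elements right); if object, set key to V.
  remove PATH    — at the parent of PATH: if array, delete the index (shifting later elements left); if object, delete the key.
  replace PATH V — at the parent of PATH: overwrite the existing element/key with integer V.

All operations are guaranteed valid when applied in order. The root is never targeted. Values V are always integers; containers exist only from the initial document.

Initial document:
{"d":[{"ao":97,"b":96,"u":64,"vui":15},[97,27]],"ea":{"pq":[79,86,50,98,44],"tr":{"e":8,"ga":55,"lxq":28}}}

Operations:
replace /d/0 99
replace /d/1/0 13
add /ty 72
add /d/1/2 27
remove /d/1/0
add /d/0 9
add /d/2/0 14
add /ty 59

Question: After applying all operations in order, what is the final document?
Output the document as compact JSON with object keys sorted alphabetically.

After op 1 (replace /d/0 99): {"d":[99,[97,27]],"ea":{"pq":[79,86,50,98,44],"tr":{"e":8,"ga":55,"lxq":28}}}
After op 2 (replace /d/1/0 13): {"d":[99,[13,27]],"ea":{"pq":[79,86,50,98,44],"tr":{"e":8,"ga":55,"lxq":28}}}
After op 3 (add /ty 72): {"d":[99,[13,27]],"ea":{"pq":[79,86,50,98,44],"tr":{"e":8,"ga":55,"lxq":28}},"ty":72}
After op 4 (add /d/1/2 27): {"d":[99,[13,27,27]],"ea":{"pq":[79,86,50,98,44],"tr":{"e":8,"ga":55,"lxq":28}},"ty":72}
After op 5 (remove /d/1/0): {"d":[99,[27,27]],"ea":{"pq":[79,86,50,98,44],"tr":{"e":8,"ga":55,"lxq":28}},"ty":72}
After op 6 (add /d/0 9): {"d":[9,99,[27,27]],"ea":{"pq":[79,86,50,98,44],"tr":{"e":8,"ga":55,"lxq":28}},"ty":72}
After op 7 (add /d/2/0 14): {"d":[9,99,[14,27,27]],"ea":{"pq":[79,86,50,98,44],"tr":{"e":8,"ga":55,"lxq":28}},"ty":72}
After op 8 (add /ty 59): {"d":[9,99,[14,27,27]],"ea":{"pq":[79,86,50,98,44],"tr":{"e":8,"ga":55,"lxq":28}},"ty":59}

Answer: {"d":[9,99,[14,27,27]],"ea":{"pq":[79,86,50,98,44],"tr":{"e":8,"ga":55,"lxq":28}},"ty":59}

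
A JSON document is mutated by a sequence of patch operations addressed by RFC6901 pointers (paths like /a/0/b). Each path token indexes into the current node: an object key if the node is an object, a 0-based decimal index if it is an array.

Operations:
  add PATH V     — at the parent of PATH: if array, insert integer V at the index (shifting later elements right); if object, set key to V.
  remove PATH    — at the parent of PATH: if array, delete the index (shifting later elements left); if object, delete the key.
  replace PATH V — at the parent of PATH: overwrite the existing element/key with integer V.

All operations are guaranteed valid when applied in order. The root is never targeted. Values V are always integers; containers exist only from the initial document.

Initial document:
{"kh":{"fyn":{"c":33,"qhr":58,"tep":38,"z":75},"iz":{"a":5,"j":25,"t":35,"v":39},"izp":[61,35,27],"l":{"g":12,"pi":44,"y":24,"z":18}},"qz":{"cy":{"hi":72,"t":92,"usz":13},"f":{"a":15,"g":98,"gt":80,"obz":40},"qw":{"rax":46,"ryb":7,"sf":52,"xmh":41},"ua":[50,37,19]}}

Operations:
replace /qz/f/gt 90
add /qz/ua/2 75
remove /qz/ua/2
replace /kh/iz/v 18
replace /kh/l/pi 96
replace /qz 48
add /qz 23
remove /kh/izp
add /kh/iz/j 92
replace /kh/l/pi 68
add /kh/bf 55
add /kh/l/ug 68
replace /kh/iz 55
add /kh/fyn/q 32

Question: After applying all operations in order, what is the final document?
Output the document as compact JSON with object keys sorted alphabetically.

Answer: {"kh":{"bf":55,"fyn":{"c":33,"q":32,"qhr":58,"tep":38,"z":75},"iz":55,"l":{"g":12,"pi":68,"ug":68,"y":24,"z":18}},"qz":23}

Derivation:
After op 1 (replace /qz/f/gt 90): {"kh":{"fyn":{"c":33,"qhr":58,"tep":38,"z":75},"iz":{"a":5,"j":25,"t":35,"v":39},"izp":[61,35,27],"l":{"g":12,"pi":44,"y":24,"z":18}},"qz":{"cy":{"hi":72,"t":92,"usz":13},"f":{"a":15,"g":98,"gt":90,"obz":40},"qw":{"rax":46,"ryb":7,"sf":52,"xmh":41},"ua":[50,37,19]}}
After op 2 (add /qz/ua/2 75): {"kh":{"fyn":{"c":33,"qhr":58,"tep":38,"z":75},"iz":{"a":5,"j":25,"t":35,"v":39},"izp":[61,35,27],"l":{"g":12,"pi":44,"y":24,"z":18}},"qz":{"cy":{"hi":72,"t":92,"usz":13},"f":{"a":15,"g":98,"gt":90,"obz":40},"qw":{"rax":46,"ryb":7,"sf":52,"xmh":41},"ua":[50,37,75,19]}}
After op 3 (remove /qz/ua/2): {"kh":{"fyn":{"c":33,"qhr":58,"tep":38,"z":75},"iz":{"a":5,"j":25,"t":35,"v":39},"izp":[61,35,27],"l":{"g":12,"pi":44,"y":24,"z":18}},"qz":{"cy":{"hi":72,"t":92,"usz":13},"f":{"a":15,"g":98,"gt":90,"obz":40},"qw":{"rax":46,"ryb":7,"sf":52,"xmh":41},"ua":[50,37,19]}}
After op 4 (replace /kh/iz/v 18): {"kh":{"fyn":{"c":33,"qhr":58,"tep":38,"z":75},"iz":{"a":5,"j":25,"t":35,"v":18},"izp":[61,35,27],"l":{"g":12,"pi":44,"y":24,"z":18}},"qz":{"cy":{"hi":72,"t":92,"usz":13},"f":{"a":15,"g":98,"gt":90,"obz":40},"qw":{"rax":46,"ryb":7,"sf":52,"xmh":41},"ua":[50,37,19]}}
After op 5 (replace /kh/l/pi 96): {"kh":{"fyn":{"c":33,"qhr":58,"tep":38,"z":75},"iz":{"a":5,"j":25,"t":35,"v":18},"izp":[61,35,27],"l":{"g":12,"pi":96,"y":24,"z":18}},"qz":{"cy":{"hi":72,"t":92,"usz":13},"f":{"a":15,"g":98,"gt":90,"obz":40},"qw":{"rax":46,"ryb":7,"sf":52,"xmh":41},"ua":[50,37,19]}}
After op 6 (replace /qz 48): {"kh":{"fyn":{"c":33,"qhr":58,"tep":38,"z":75},"iz":{"a":5,"j":25,"t":35,"v":18},"izp":[61,35,27],"l":{"g":12,"pi":96,"y":24,"z":18}},"qz":48}
After op 7 (add /qz 23): {"kh":{"fyn":{"c":33,"qhr":58,"tep":38,"z":75},"iz":{"a":5,"j":25,"t":35,"v":18},"izp":[61,35,27],"l":{"g":12,"pi":96,"y":24,"z":18}},"qz":23}
After op 8 (remove /kh/izp): {"kh":{"fyn":{"c":33,"qhr":58,"tep":38,"z":75},"iz":{"a":5,"j":25,"t":35,"v":18},"l":{"g":12,"pi":96,"y":24,"z":18}},"qz":23}
After op 9 (add /kh/iz/j 92): {"kh":{"fyn":{"c":33,"qhr":58,"tep":38,"z":75},"iz":{"a":5,"j":92,"t":35,"v":18},"l":{"g":12,"pi":96,"y":24,"z":18}},"qz":23}
After op 10 (replace /kh/l/pi 68): {"kh":{"fyn":{"c":33,"qhr":58,"tep":38,"z":75},"iz":{"a":5,"j":92,"t":35,"v":18},"l":{"g":12,"pi":68,"y":24,"z":18}},"qz":23}
After op 11 (add /kh/bf 55): {"kh":{"bf":55,"fyn":{"c":33,"qhr":58,"tep":38,"z":75},"iz":{"a":5,"j":92,"t":35,"v":18},"l":{"g":12,"pi":68,"y":24,"z":18}},"qz":23}
After op 12 (add /kh/l/ug 68): {"kh":{"bf":55,"fyn":{"c":33,"qhr":58,"tep":38,"z":75},"iz":{"a":5,"j":92,"t":35,"v":18},"l":{"g":12,"pi":68,"ug":68,"y":24,"z":18}},"qz":23}
After op 13 (replace /kh/iz 55): {"kh":{"bf":55,"fyn":{"c":33,"qhr":58,"tep":38,"z":75},"iz":55,"l":{"g":12,"pi":68,"ug":68,"y":24,"z":18}},"qz":23}
After op 14 (add /kh/fyn/q 32): {"kh":{"bf":55,"fyn":{"c":33,"q":32,"qhr":58,"tep":38,"z":75},"iz":55,"l":{"g":12,"pi":68,"ug":68,"y":24,"z":18}},"qz":23}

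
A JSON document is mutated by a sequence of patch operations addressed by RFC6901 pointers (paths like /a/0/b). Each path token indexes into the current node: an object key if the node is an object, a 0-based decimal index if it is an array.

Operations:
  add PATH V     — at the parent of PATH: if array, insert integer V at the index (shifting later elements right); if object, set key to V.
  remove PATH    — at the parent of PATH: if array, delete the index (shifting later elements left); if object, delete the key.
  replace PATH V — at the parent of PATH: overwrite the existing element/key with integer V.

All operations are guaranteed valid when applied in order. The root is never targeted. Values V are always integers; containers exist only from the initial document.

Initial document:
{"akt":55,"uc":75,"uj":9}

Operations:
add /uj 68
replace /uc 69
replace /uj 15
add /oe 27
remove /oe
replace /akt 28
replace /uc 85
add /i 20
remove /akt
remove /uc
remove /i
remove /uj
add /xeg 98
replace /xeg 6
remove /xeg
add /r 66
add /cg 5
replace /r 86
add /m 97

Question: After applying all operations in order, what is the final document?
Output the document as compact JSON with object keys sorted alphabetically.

Answer: {"cg":5,"m":97,"r":86}

Derivation:
After op 1 (add /uj 68): {"akt":55,"uc":75,"uj":68}
After op 2 (replace /uc 69): {"akt":55,"uc":69,"uj":68}
After op 3 (replace /uj 15): {"akt":55,"uc":69,"uj":15}
After op 4 (add /oe 27): {"akt":55,"oe":27,"uc":69,"uj":15}
After op 5 (remove /oe): {"akt":55,"uc":69,"uj":15}
After op 6 (replace /akt 28): {"akt":28,"uc":69,"uj":15}
After op 7 (replace /uc 85): {"akt":28,"uc":85,"uj":15}
After op 8 (add /i 20): {"akt":28,"i":20,"uc":85,"uj":15}
After op 9 (remove /akt): {"i":20,"uc":85,"uj":15}
After op 10 (remove /uc): {"i":20,"uj":15}
After op 11 (remove /i): {"uj":15}
After op 12 (remove /uj): {}
After op 13 (add /xeg 98): {"xeg":98}
After op 14 (replace /xeg 6): {"xeg":6}
After op 15 (remove /xeg): {}
After op 16 (add /r 66): {"r":66}
After op 17 (add /cg 5): {"cg":5,"r":66}
After op 18 (replace /r 86): {"cg":5,"r":86}
After op 19 (add /m 97): {"cg":5,"m":97,"r":86}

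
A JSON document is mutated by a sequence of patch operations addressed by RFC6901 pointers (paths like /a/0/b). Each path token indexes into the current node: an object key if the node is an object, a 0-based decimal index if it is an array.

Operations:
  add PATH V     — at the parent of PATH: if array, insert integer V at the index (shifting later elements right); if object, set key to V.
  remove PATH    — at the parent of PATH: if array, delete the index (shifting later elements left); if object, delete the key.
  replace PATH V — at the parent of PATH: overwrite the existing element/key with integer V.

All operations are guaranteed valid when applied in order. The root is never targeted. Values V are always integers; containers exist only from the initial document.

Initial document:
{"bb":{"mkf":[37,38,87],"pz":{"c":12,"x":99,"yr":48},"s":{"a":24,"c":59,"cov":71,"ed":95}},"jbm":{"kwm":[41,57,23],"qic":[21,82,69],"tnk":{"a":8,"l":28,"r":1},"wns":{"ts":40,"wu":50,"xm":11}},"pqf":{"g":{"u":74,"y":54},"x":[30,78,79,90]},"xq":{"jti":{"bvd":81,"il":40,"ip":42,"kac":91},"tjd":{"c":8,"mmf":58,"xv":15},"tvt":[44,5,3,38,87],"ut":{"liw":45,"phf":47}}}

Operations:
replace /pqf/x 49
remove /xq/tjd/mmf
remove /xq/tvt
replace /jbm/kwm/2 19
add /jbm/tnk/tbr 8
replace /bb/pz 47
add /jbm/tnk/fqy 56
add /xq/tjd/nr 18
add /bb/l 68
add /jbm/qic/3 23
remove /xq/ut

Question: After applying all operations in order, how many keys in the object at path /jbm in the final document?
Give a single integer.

Answer: 4

Derivation:
After op 1 (replace /pqf/x 49): {"bb":{"mkf":[37,38,87],"pz":{"c":12,"x":99,"yr":48},"s":{"a":24,"c":59,"cov":71,"ed":95}},"jbm":{"kwm":[41,57,23],"qic":[21,82,69],"tnk":{"a":8,"l":28,"r":1},"wns":{"ts":40,"wu":50,"xm":11}},"pqf":{"g":{"u":74,"y":54},"x":49},"xq":{"jti":{"bvd":81,"il":40,"ip":42,"kac":91},"tjd":{"c":8,"mmf":58,"xv":15},"tvt":[44,5,3,38,87],"ut":{"liw":45,"phf":47}}}
After op 2 (remove /xq/tjd/mmf): {"bb":{"mkf":[37,38,87],"pz":{"c":12,"x":99,"yr":48},"s":{"a":24,"c":59,"cov":71,"ed":95}},"jbm":{"kwm":[41,57,23],"qic":[21,82,69],"tnk":{"a":8,"l":28,"r":1},"wns":{"ts":40,"wu":50,"xm":11}},"pqf":{"g":{"u":74,"y":54},"x":49},"xq":{"jti":{"bvd":81,"il":40,"ip":42,"kac":91},"tjd":{"c":8,"xv":15},"tvt":[44,5,3,38,87],"ut":{"liw":45,"phf":47}}}
After op 3 (remove /xq/tvt): {"bb":{"mkf":[37,38,87],"pz":{"c":12,"x":99,"yr":48},"s":{"a":24,"c":59,"cov":71,"ed":95}},"jbm":{"kwm":[41,57,23],"qic":[21,82,69],"tnk":{"a":8,"l":28,"r":1},"wns":{"ts":40,"wu":50,"xm":11}},"pqf":{"g":{"u":74,"y":54},"x":49},"xq":{"jti":{"bvd":81,"il":40,"ip":42,"kac":91},"tjd":{"c":8,"xv":15},"ut":{"liw":45,"phf":47}}}
After op 4 (replace /jbm/kwm/2 19): {"bb":{"mkf":[37,38,87],"pz":{"c":12,"x":99,"yr":48},"s":{"a":24,"c":59,"cov":71,"ed":95}},"jbm":{"kwm":[41,57,19],"qic":[21,82,69],"tnk":{"a":8,"l":28,"r":1},"wns":{"ts":40,"wu":50,"xm":11}},"pqf":{"g":{"u":74,"y":54},"x":49},"xq":{"jti":{"bvd":81,"il":40,"ip":42,"kac":91},"tjd":{"c":8,"xv":15},"ut":{"liw":45,"phf":47}}}
After op 5 (add /jbm/tnk/tbr 8): {"bb":{"mkf":[37,38,87],"pz":{"c":12,"x":99,"yr":48},"s":{"a":24,"c":59,"cov":71,"ed":95}},"jbm":{"kwm":[41,57,19],"qic":[21,82,69],"tnk":{"a":8,"l":28,"r":1,"tbr":8},"wns":{"ts":40,"wu":50,"xm":11}},"pqf":{"g":{"u":74,"y":54},"x":49},"xq":{"jti":{"bvd":81,"il":40,"ip":42,"kac":91},"tjd":{"c":8,"xv":15},"ut":{"liw":45,"phf":47}}}
After op 6 (replace /bb/pz 47): {"bb":{"mkf":[37,38,87],"pz":47,"s":{"a":24,"c":59,"cov":71,"ed":95}},"jbm":{"kwm":[41,57,19],"qic":[21,82,69],"tnk":{"a":8,"l":28,"r":1,"tbr":8},"wns":{"ts":40,"wu":50,"xm":11}},"pqf":{"g":{"u":74,"y":54},"x":49},"xq":{"jti":{"bvd":81,"il":40,"ip":42,"kac":91},"tjd":{"c":8,"xv":15},"ut":{"liw":45,"phf":47}}}
After op 7 (add /jbm/tnk/fqy 56): {"bb":{"mkf":[37,38,87],"pz":47,"s":{"a":24,"c":59,"cov":71,"ed":95}},"jbm":{"kwm":[41,57,19],"qic":[21,82,69],"tnk":{"a":8,"fqy":56,"l":28,"r":1,"tbr":8},"wns":{"ts":40,"wu":50,"xm":11}},"pqf":{"g":{"u":74,"y":54},"x":49},"xq":{"jti":{"bvd":81,"il":40,"ip":42,"kac":91},"tjd":{"c":8,"xv":15},"ut":{"liw":45,"phf":47}}}
After op 8 (add /xq/tjd/nr 18): {"bb":{"mkf":[37,38,87],"pz":47,"s":{"a":24,"c":59,"cov":71,"ed":95}},"jbm":{"kwm":[41,57,19],"qic":[21,82,69],"tnk":{"a":8,"fqy":56,"l":28,"r":1,"tbr":8},"wns":{"ts":40,"wu":50,"xm":11}},"pqf":{"g":{"u":74,"y":54},"x":49},"xq":{"jti":{"bvd":81,"il":40,"ip":42,"kac":91},"tjd":{"c":8,"nr":18,"xv":15},"ut":{"liw":45,"phf":47}}}
After op 9 (add /bb/l 68): {"bb":{"l":68,"mkf":[37,38,87],"pz":47,"s":{"a":24,"c":59,"cov":71,"ed":95}},"jbm":{"kwm":[41,57,19],"qic":[21,82,69],"tnk":{"a":8,"fqy":56,"l":28,"r":1,"tbr":8},"wns":{"ts":40,"wu":50,"xm":11}},"pqf":{"g":{"u":74,"y":54},"x":49},"xq":{"jti":{"bvd":81,"il":40,"ip":42,"kac":91},"tjd":{"c":8,"nr":18,"xv":15},"ut":{"liw":45,"phf":47}}}
After op 10 (add /jbm/qic/3 23): {"bb":{"l":68,"mkf":[37,38,87],"pz":47,"s":{"a":24,"c":59,"cov":71,"ed":95}},"jbm":{"kwm":[41,57,19],"qic":[21,82,69,23],"tnk":{"a":8,"fqy":56,"l":28,"r":1,"tbr":8},"wns":{"ts":40,"wu":50,"xm":11}},"pqf":{"g":{"u":74,"y":54},"x":49},"xq":{"jti":{"bvd":81,"il":40,"ip":42,"kac":91},"tjd":{"c":8,"nr":18,"xv":15},"ut":{"liw":45,"phf":47}}}
After op 11 (remove /xq/ut): {"bb":{"l":68,"mkf":[37,38,87],"pz":47,"s":{"a":24,"c":59,"cov":71,"ed":95}},"jbm":{"kwm":[41,57,19],"qic":[21,82,69,23],"tnk":{"a":8,"fqy":56,"l":28,"r":1,"tbr":8},"wns":{"ts":40,"wu":50,"xm":11}},"pqf":{"g":{"u":74,"y":54},"x":49},"xq":{"jti":{"bvd":81,"il":40,"ip":42,"kac":91},"tjd":{"c":8,"nr":18,"xv":15}}}
Size at path /jbm: 4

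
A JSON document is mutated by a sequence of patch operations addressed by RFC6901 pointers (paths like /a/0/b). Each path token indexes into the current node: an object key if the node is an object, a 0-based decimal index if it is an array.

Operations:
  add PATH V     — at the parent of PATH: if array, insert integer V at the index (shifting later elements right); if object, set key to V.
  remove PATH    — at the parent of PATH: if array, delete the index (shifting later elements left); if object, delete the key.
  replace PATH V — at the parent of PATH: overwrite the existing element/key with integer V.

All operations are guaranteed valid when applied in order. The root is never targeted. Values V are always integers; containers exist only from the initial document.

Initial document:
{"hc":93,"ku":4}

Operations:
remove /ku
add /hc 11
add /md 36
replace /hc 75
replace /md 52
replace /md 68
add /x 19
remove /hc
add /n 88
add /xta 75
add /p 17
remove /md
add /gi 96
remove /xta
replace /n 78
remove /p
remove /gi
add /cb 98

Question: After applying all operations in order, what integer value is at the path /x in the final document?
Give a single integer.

Answer: 19

Derivation:
After op 1 (remove /ku): {"hc":93}
After op 2 (add /hc 11): {"hc":11}
After op 3 (add /md 36): {"hc":11,"md":36}
After op 4 (replace /hc 75): {"hc":75,"md":36}
After op 5 (replace /md 52): {"hc":75,"md":52}
After op 6 (replace /md 68): {"hc":75,"md":68}
After op 7 (add /x 19): {"hc":75,"md":68,"x":19}
After op 8 (remove /hc): {"md":68,"x":19}
After op 9 (add /n 88): {"md":68,"n":88,"x":19}
After op 10 (add /xta 75): {"md":68,"n":88,"x":19,"xta":75}
After op 11 (add /p 17): {"md":68,"n":88,"p":17,"x":19,"xta":75}
After op 12 (remove /md): {"n":88,"p":17,"x":19,"xta":75}
After op 13 (add /gi 96): {"gi":96,"n":88,"p":17,"x":19,"xta":75}
After op 14 (remove /xta): {"gi":96,"n":88,"p":17,"x":19}
After op 15 (replace /n 78): {"gi":96,"n":78,"p":17,"x":19}
After op 16 (remove /p): {"gi":96,"n":78,"x":19}
After op 17 (remove /gi): {"n":78,"x":19}
After op 18 (add /cb 98): {"cb":98,"n":78,"x":19}
Value at /x: 19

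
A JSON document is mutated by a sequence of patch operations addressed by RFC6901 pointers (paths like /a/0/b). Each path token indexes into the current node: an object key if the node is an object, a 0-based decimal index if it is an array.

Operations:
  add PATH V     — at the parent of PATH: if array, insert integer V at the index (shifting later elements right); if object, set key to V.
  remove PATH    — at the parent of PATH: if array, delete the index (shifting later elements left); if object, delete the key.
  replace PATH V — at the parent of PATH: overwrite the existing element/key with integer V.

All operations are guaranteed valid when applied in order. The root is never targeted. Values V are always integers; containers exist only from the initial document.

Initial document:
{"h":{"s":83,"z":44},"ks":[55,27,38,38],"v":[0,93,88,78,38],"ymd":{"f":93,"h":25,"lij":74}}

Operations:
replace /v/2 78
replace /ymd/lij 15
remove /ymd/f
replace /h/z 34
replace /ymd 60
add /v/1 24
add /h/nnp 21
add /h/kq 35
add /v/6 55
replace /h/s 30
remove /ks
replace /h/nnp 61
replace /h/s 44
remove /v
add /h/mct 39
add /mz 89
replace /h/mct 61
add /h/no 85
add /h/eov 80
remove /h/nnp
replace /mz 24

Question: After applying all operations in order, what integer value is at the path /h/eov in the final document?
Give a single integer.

Answer: 80

Derivation:
After op 1 (replace /v/2 78): {"h":{"s":83,"z":44},"ks":[55,27,38,38],"v":[0,93,78,78,38],"ymd":{"f":93,"h":25,"lij":74}}
After op 2 (replace /ymd/lij 15): {"h":{"s":83,"z":44},"ks":[55,27,38,38],"v":[0,93,78,78,38],"ymd":{"f":93,"h":25,"lij":15}}
After op 3 (remove /ymd/f): {"h":{"s":83,"z":44},"ks":[55,27,38,38],"v":[0,93,78,78,38],"ymd":{"h":25,"lij":15}}
After op 4 (replace /h/z 34): {"h":{"s":83,"z":34},"ks":[55,27,38,38],"v":[0,93,78,78,38],"ymd":{"h":25,"lij":15}}
After op 5 (replace /ymd 60): {"h":{"s":83,"z":34},"ks":[55,27,38,38],"v":[0,93,78,78,38],"ymd":60}
After op 6 (add /v/1 24): {"h":{"s":83,"z":34},"ks":[55,27,38,38],"v":[0,24,93,78,78,38],"ymd":60}
After op 7 (add /h/nnp 21): {"h":{"nnp":21,"s":83,"z":34},"ks":[55,27,38,38],"v":[0,24,93,78,78,38],"ymd":60}
After op 8 (add /h/kq 35): {"h":{"kq":35,"nnp":21,"s":83,"z":34},"ks":[55,27,38,38],"v":[0,24,93,78,78,38],"ymd":60}
After op 9 (add /v/6 55): {"h":{"kq":35,"nnp":21,"s":83,"z":34},"ks":[55,27,38,38],"v":[0,24,93,78,78,38,55],"ymd":60}
After op 10 (replace /h/s 30): {"h":{"kq":35,"nnp":21,"s":30,"z":34},"ks":[55,27,38,38],"v":[0,24,93,78,78,38,55],"ymd":60}
After op 11 (remove /ks): {"h":{"kq":35,"nnp":21,"s":30,"z":34},"v":[0,24,93,78,78,38,55],"ymd":60}
After op 12 (replace /h/nnp 61): {"h":{"kq":35,"nnp":61,"s":30,"z":34},"v":[0,24,93,78,78,38,55],"ymd":60}
After op 13 (replace /h/s 44): {"h":{"kq":35,"nnp":61,"s":44,"z":34},"v":[0,24,93,78,78,38,55],"ymd":60}
After op 14 (remove /v): {"h":{"kq":35,"nnp":61,"s":44,"z":34},"ymd":60}
After op 15 (add /h/mct 39): {"h":{"kq":35,"mct":39,"nnp":61,"s":44,"z":34},"ymd":60}
After op 16 (add /mz 89): {"h":{"kq":35,"mct":39,"nnp":61,"s":44,"z":34},"mz":89,"ymd":60}
After op 17 (replace /h/mct 61): {"h":{"kq":35,"mct":61,"nnp":61,"s":44,"z":34},"mz":89,"ymd":60}
After op 18 (add /h/no 85): {"h":{"kq":35,"mct":61,"nnp":61,"no":85,"s":44,"z":34},"mz":89,"ymd":60}
After op 19 (add /h/eov 80): {"h":{"eov":80,"kq":35,"mct":61,"nnp":61,"no":85,"s":44,"z":34},"mz":89,"ymd":60}
After op 20 (remove /h/nnp): {"h":{"eov":80,"kq":35,"mct":61,"no":85,"s":44,"z":34},"mz":89,"ymd":60}
After op 21 (replace /mz 24): {"h":{"eov":80,"kq":35,"mct":61,"no":85,"s":44,"z":34},"mz":24,"ymd":60}
Value at /h/eov: 80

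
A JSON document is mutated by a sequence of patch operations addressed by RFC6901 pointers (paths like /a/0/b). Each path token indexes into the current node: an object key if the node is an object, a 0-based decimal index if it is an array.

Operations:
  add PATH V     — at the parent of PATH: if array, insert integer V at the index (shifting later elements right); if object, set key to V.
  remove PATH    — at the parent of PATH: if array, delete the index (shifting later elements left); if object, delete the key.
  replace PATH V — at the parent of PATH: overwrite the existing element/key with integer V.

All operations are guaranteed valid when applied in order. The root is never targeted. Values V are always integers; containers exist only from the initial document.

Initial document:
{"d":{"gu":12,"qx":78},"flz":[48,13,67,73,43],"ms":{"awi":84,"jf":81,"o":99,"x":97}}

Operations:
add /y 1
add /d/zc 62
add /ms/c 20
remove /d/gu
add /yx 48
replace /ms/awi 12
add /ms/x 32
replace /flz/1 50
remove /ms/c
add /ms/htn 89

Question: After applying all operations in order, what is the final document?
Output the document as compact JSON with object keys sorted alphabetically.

Answer: {"d":{"qx":78,"zc":62},"flz":[48,50,67,73,43],"ms":{"awi":12,"htn":89,"jf":81,"o":99,"x":32},"y":1,"yx":48}

Derivation:
After op 1 (add /y 1): {"d":{"gu":12,"qx":78},"flz":[48,13,67,73,43],"ms":{"awi":84,"jf":81,"o":99,"x":97},"y":1}
After op 2 (add /d/zc 62): {"d":{"gu":12,"qx":78,"zc":62},"flz":[48,13,67,73,43],"ms":{"awi":84,"jf":81,"o":99,"x":97},"y":1}
After op 3 (add /ms/c 20): {"d":{"gu":12,"qx":78,"zc":62},"flz":[48,13,67,73,43],"ms":{"awi":84,"c":20,"jf":81,"o":99,"x":97},"y":1}
After op 4 (remove /d/gu): {"d":{"qx":78,"zc":62},"flz":[48,13,67,73,43],"ms":{"awi":84,"c":20,"jf":81,"o":99,"x":97},"y":1}
After op 5 (add /yx 48): {"d":{"qx":78,"zc":62},"flz":[48,13,67,73,43],"ms":{"awi":84,"c":20,"jf":81,"o":99,"x":97},"y":1,"yx":48}
After op 6 (replace /ms/awi 12): {"d":{"qx":78,"zc":62},"flz":[48,13,67,73,43],"ms":{"awi":12,"c":20,"jf":81,"o":99,"x":97},"y":1,"yx":48}
After op 7 (add /ms/x 32): {"d":{"qx":78,"zc":62},"flz":[48,13,67,73,43],"ms":{"awi":12,"c":20,"jf":81,"o":99,"x":32},"y":1,"yx":48}
After op 8 (replace /flz/1 50): {"d":{"qx":78,"zc":62},"flz":[48,50,67,73,43],"ms":{"awi":12,"c":20,"jf":81,"o":99,"x":32},"y":1,"yx":48}
After op 9 (remove /ms/c): {"d":{"qx":78,"zc":62},"flz":[48,50,67,73,43],"ms":{"awi":12,"jf":81,"o":99,"x":32},"y":1,"yx":48}
After op 10 (add /ms/htn 89): {"d":{"qx":78,"zc":62},"flz":[48,50,67,73,43],"ms":{"awi":12,"htn":89,"jf":81,"o":99,"x":32},"y":1,"yx":48}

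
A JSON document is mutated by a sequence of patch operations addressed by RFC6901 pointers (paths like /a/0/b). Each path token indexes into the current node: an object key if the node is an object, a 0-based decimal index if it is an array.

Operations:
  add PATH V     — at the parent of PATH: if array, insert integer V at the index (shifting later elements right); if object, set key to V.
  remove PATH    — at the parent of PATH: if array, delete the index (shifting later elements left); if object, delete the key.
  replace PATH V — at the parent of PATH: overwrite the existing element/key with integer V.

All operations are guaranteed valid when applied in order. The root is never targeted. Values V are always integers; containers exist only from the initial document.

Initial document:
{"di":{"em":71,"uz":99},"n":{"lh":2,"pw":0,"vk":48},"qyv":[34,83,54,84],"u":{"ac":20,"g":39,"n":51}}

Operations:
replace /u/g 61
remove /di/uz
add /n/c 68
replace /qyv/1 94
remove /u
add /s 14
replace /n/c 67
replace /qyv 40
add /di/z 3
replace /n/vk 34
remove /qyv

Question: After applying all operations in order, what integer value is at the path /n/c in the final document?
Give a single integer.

After op 1 (replace /u/g 61): {"di":{"em":71,"uz":99},"n":{"lh":2,"pw":0,"vk":48},"qyv":[34,83,54,84],"u":{"ac":20,"g":61,"n":51}}
After op 2 (remove /di/uz): {"di":{"em":71},"n":{"lh":2,"pw":0,"vk":48},"qyv":[34,83,54,84],"u":{"ac":20,"g":61,"n":51}}
After op 3 (add /n/c 68): {"di":{"em":71},"n":{"c":68,"lh":2,"pw":0,"vk":48},"qyv":[34,83,54,84],"u":{"ac":20,"g":61,"n":51}}
After op 4 (replace /qyv/1 94): {"di":{"em":71},"n":{"c":68,"lh":2,"pw":0,"vk":48},"qyv":[34,94,54,84],"u":{"ac":20,"g":61,"n":51}}
After op 5 (remove /u): {"di":{"em":71},"n":{"c":68,"lh":2,"pw":0,"vk":48},"qyv":[34,94,54,84]}
After op 6 (add /s 14): {"di":{"em":71},"n":{"c":68,"lh":2,"pw":0,"vk":48},"qyv":[34,94,54,84],"s":14}
After op 7 (replace /n/c 67): {"di":{"em":71},"n":{"c":67,"lh":2,"pw":0,"vk":48},"qyv":[34,94,54,84],"s":14}
After op 8 (replace /qyv 40): {"di":{"em":71},"n":{"c":67,"lh":2,"pw":0,"vk":48},"qyv":40,"s":14}
After op 9 (add /di/z 3): {"di":{"em":71,"z":3},"n":{"c":67,"lh":2,"pw":0,"vk":48},"qyv":40,"s":14}
After op 10 (replace /n/vk 34): {"di":{"em":71,"z":3},"n":{"c":67,"lh":2,"pw":0,"vk":34},"qyv":40,"s":14}
After op 11 (remove /qyv): {"di":{"em":71,"z":3},"n":{"c":67,"lh":2,"pw":0,"vk":34},"s":14}
Value at /n/c: 67

Answer: 67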